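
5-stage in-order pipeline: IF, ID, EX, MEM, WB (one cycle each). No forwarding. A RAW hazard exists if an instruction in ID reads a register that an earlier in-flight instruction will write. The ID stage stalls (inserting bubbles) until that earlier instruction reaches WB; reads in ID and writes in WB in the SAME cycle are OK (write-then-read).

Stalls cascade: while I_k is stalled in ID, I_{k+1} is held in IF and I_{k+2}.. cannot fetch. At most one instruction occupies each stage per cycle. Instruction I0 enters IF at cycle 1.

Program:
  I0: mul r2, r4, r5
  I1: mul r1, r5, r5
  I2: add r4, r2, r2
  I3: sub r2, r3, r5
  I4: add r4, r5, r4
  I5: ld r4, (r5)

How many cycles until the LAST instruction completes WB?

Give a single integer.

Answer: 12

Derivation:
I0 mul r2 <- r4,r5: IF@1 ID@2 stall=0 (-) EX@3 MEM@4 WB@5
I1 mul r1 <- r5,r5: IF@2 ID@3 stall=0 (-) EX@4 MEM@5 WB@6
I2 add r4 <- r2,r2: IF@3 ID@4 stall=1 (RAW on I0.r2 (WB@5)) EX@6 MEM@7 WB@8
I3 sub r2 <- r3,r5: IF@4 ID@6 stall=0 (-) EX@7 MEM@8 WB@9
I4 add r4 <- r5,r4: IF@6 ID@7 stall=1 (RAW on I2.r4 (WB@8)) EX@9 MEM@10 WB@11
I5 ld r4 <- r5: IF@7 ID@9 stall=0 (-) EX@10 MEM@11 WB@12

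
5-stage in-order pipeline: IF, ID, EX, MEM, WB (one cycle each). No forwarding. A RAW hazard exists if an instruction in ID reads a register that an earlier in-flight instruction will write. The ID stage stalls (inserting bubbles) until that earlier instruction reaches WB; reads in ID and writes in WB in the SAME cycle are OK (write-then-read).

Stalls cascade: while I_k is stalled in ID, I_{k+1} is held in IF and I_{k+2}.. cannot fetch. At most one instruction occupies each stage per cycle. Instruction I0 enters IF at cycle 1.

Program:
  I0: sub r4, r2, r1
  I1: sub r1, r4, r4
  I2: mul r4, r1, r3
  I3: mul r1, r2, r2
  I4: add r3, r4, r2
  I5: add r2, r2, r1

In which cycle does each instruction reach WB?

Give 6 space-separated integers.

Answer: 5 8 11 12 14 15

Derivation:
I0 sub r4 <- r2,r1: IF@1 ID@2 stall=0 (-) EX@3 MEM@4 WB@5
I1 sub r1 <- r4,r4: IF@2 ID@3 stall=2 (RAW on I0.r4 (WB@5)) EX@6 MEM@7 WB@8
I2 mul r4 <- r1,r3: IF@3 ID@6 stall=2 (RAW on I1.r1 (WB@8)) EX@9 MEM@10 WB@11
I3 mul r1 <- r2,r2: IF@6 ID@9 stall=0 (-) EX@10 MEM@11 WB@12
I4 add r3 <- r4,r2: IF@9 ID@10 stall=1 (RAW on I2.r4 (WB@11)) EX@12 MEM@13 WB@14
I5 add r2 <- r2,r1: IF@10 ID@12 stall=0 (-) EX@13 MEM@14 WB@15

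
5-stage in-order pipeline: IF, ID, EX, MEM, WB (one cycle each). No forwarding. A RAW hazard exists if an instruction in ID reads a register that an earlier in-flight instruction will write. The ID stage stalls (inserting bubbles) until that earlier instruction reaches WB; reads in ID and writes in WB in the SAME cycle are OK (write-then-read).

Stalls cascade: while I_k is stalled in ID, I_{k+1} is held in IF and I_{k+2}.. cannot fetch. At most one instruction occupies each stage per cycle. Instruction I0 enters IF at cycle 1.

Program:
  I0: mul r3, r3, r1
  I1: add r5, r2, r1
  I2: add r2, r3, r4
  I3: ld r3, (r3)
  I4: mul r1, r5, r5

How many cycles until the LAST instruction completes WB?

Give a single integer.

Answer: 10

Derivation:
I0 mul r3 <- r3,r1: IF@1 ID@2 stall=0 (-) EX@3 MEM@4 WB@5
I1 add r5 <- r2,r1: IF@2 ID@3 stall=0 (-) EX@4 MEM@5 WB@6
I2 add r2 <- r3,r4: IF@3 ID@4 stall=1 (RAW on I0.r3 (WB@5)) EX@6 MEM@7 WB@8
I3 ld r3 <- r3: IF@4 ID@6 stall=0 (-) EX@7 MEM@8 WB@9
I4 mul r1 <- r5,r5: IF@6 ID@7 stall=0 (-) EX@8 MEM@9 WB@10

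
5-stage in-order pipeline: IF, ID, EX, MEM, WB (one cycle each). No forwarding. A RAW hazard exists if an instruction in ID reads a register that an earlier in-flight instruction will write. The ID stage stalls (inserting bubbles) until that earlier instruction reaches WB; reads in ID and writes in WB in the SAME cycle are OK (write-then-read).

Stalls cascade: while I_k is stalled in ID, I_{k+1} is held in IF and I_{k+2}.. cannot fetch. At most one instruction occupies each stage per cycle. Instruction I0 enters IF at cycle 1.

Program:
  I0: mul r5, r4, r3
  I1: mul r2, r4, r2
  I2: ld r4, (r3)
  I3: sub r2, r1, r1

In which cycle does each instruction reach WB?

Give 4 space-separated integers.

Answer: 5 6 7 8

Derivation:
I0 mul r5 <- r4,r3: IF@1 ID@2 stall=0 (-) EX@3 MEM@4 WB@5
I1 mul r2 <- r4,r2: IF@2 ID@3 stall=0 (-) EX@4 MEM@5 WB@6
I2 ld r4 <- r3: IF@3 ID@4 stall=0 (-) EX@5 MEM@6 WB@7
I3 sub r2 <- r1,r1: IF@4 ID@5 stall=0 (-) EX@6 MEM@7 WB@8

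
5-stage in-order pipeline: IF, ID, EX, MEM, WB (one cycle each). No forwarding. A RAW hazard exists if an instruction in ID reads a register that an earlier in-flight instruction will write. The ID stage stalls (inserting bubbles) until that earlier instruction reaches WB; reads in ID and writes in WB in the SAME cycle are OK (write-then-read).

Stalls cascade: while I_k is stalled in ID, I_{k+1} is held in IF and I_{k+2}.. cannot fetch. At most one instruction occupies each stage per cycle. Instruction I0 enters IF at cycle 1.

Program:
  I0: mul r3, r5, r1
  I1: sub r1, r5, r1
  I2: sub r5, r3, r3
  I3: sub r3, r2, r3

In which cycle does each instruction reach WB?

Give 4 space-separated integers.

I0 mul r3 <- r5,r1: IF@1 ID@2 stall=0 (-) EX@3 MEM@4 WB@5
I1 sub r1 <- r5,r1: IF@2 ID@3 stall=0 (-) EX@4 MEM@5 WB@6
I2 sub r5 <- r3,r3: IF@3 ID@4 stall=1 (RAW on I0.r3 (WB@5)) EX@6 MEM@7 WB@8
I3 sub r3 <- r2,r3: IF@4 ID@6 stall=0 (-) EX@7 MEM@8 WB@9

Answer: 5 6 8 9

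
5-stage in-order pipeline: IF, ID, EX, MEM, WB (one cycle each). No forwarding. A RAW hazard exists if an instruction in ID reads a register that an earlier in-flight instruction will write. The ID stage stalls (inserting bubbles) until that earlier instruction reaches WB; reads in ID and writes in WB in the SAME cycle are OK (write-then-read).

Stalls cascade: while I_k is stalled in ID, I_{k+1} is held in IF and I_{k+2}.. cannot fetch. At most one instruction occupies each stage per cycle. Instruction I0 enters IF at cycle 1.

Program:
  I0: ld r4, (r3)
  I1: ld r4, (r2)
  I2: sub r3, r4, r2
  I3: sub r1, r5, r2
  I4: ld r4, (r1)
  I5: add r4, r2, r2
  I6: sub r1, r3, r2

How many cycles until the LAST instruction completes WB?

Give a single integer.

I0 ld r4 <- r3: IF@1 ID@2 stall=0 (-) EX@3 MEM@4 WB@5
I1 ld r4 <- r2: IF@2 ID@3 stall=0 (-) EX@4 MEM@5 WB@6
I2 sub r3 <- r4,r2: IF@3 ID@4 stall=2 (RAW on I1.r4 (WB@6)) EX@7 MEM@8 WB@9
I3 sub r1 <- r5,r2: IF@4 ID@7 stall=0 (-) EX@8 MEM@9 WB@10
I4 ld r4 <- r1: IF@7 ID@8 stall=2 (RAW on I3.r1 (WB@10)) EX@11 MEM@12 WB@13
I5 add r4 <- r2,r2: IF@8 ID@11 stall=0 (-) EX@12 MEM@13 WB@14
I6 sub r1 <- r3,r2: IF@11 ID@12 stall=0 (-) EX@13 MEM@14 WB@15

Answer: 15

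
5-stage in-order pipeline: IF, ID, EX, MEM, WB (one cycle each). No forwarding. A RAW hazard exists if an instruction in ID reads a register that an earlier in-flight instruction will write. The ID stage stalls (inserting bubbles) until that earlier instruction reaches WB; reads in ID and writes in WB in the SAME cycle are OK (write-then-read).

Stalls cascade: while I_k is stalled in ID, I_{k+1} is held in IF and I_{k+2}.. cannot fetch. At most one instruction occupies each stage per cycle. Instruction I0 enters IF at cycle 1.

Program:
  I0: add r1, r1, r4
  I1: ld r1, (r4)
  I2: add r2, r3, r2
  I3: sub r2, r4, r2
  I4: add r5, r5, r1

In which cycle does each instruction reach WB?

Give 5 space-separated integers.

Answer: 5 6 7 10 11

Derivation:
I0 add r1 <- r1,r4: IF@1 ID@2 stall=0 (-) EX@3 MEM@4 WB@5
I1 ld r1 <- r4: IF@2 ID@3 stall=0 (-) EX@4 MEM@5 WB@6
I2 add r2 <- r3,r2: IF@3 ID@4 stall=0 (-) EX@5 MEM@6 WB@7
I3 sub r2 <- r4,r2: IF@4 ID@5 stall=2 (RAW on I2.r2 (WB@7)) EX@8 MEM@9 WB@10
I4 add r5 <- r5,r1: IF@5 ID@8 stall=0 (-) EX@9 MEM@10 WB@11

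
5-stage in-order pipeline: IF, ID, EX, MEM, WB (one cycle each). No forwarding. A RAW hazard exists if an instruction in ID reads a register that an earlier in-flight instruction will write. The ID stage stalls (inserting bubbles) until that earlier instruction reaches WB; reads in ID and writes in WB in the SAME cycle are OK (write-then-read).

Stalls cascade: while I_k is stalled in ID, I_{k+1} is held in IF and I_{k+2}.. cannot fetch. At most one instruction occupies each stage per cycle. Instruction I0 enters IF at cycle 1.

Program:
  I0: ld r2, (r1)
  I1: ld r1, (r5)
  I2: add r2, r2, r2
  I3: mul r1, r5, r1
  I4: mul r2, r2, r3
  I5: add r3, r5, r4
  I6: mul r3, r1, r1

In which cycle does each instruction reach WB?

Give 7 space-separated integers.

I0 ld r2 <- r1: IF@1 ID@2 stall=0 (-) EX@3 MEM@4 WB@5
I1 ld r1 <- r5: IF@2 ID@3 stall=0 (-) EX@4 MEM@5 WB@6
I2 add r2 <- r2,r2: IF@3 ID@4 stall=1 (RAW on I0.r2 (WB@5)) EX@6 MEM@7 WB@8
I3 mul r1 <- r5,r1: IF@4 ID@6 stall=0 (-) EX@7 MEM@8 WB@9
I4 mul r2 <- r2,r3: IF@6 ID@7 stall=1 (RAW on I2.r2 (WB@8)) EX@9 MEM@10 WB@11
I5 add r3 <- r5,r4: IF@7 ID@9 stall=0 (-) EX@10 MEM@11 WB@12
I6 mul r3 <- r1,r1: IF@9 ID@10 stall=0 (-) EX@11 MEM@12 WB@13

Answer: 5 6 8 9 11 12 13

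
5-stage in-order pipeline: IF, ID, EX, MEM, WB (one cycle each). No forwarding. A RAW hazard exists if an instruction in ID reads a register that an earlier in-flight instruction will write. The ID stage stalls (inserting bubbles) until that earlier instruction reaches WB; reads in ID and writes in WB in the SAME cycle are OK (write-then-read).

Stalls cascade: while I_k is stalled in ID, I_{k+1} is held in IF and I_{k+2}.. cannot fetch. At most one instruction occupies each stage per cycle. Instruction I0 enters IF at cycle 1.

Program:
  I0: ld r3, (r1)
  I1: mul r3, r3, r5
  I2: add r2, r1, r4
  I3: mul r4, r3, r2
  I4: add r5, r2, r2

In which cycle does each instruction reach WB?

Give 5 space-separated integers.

I0 ld r3 <- r1: IF@1 ID@2 stall=0 (-) EX@3 MEM@4 WB@5
I1 mul r3 <- r3,r5: IF@2 ID@3 stall=2 (RAW on I0.r3 (WB@5)) EX@6 MEM@7 WB@8
I2 add r2 <- r1,r4: IF@3 ID@6 stall=0 (-) EX@7 MEM@8 WB@9
I3 mul r4 <- r3,r2: IF@6 ID@7 stall=2 (RAW on I2.r2 (WB@9)) EX@10 MEM@11 WB@12
I4 add r5 <- r2,r2: IF@7 ID@10 stall=0 (-) EX@11 MEM@12 WB@13

Answer: 5 8 9 12 13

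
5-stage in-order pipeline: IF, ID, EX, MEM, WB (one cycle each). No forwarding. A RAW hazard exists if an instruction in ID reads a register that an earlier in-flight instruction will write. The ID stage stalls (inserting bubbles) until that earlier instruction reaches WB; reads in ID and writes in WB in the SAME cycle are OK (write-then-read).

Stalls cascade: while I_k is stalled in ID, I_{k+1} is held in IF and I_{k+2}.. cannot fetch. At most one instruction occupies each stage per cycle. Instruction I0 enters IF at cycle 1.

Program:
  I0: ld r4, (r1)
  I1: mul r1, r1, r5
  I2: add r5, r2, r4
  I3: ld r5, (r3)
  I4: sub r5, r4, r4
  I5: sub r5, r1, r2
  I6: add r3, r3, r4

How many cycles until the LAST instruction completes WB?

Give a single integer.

I0 ld r4 <- r1: IF@1 ID@2 stall=0 (-) EX@3 MEM@4 WB@5
I1 mul r1 <- r1,r5: IF@2 ID@3 stall=0 (-) EX@4 MEM@5 WB@6
I2 add r5 <- r2,r4: IF@3 ID@4 stall=1 (RAW on I0.r4 (WB@5)) EX@6 MEM@7 WB@8
I3 ld r5 <- r3: IF@4 ID@6 stall=0 (-) EX@7 MEM@8 WB@9
I4 sub r5 <- r4,r4: IF@6 ID@7 stall=0 (-) EX@8 MEM@9 WB@10
I5 sub r5 <- r1,r2: IF@7 ID@8 stall=0 (-) EX@9 MEM@10 WB@11
I6 add r3 <- r3,r4: IF@8 ID@9 stall=0 (-) EX@10 MEM@11 WB@12

Answer: 12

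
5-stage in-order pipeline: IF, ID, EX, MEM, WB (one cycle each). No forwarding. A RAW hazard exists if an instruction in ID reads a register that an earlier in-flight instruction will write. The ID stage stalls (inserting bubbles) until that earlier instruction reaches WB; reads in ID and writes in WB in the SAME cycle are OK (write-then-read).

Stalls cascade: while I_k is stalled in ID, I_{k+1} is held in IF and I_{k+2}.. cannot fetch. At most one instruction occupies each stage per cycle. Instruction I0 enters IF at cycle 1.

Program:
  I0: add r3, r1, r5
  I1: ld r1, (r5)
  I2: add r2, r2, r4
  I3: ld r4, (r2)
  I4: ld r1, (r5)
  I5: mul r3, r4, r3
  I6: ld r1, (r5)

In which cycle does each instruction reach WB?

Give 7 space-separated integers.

Answer: 5 6 7 10 11 13 14

Derivation:
I0 add r3 <- r1,r5: IF@1 ID@2 stall=0 (-) EX@3 MEM@4 WB@5
I1 ld r1 <- r5: IF@2 ID@3 stall=0 (-) EX@4 MEM@5 WB@6
I2 add r2 <- r2,r4: IF@3 ID@4 stall=0 (-) EX@5 MEM@6 WB@7
I3 ld r4 <- r2: IF@4 ID@5 stall=2 (RAW on I2.r2 (WB@7)) EX@8 MEM@9 WB@10
I4 ld r1 <- r5: IF@5 ID@8 stall=0 (-) EX@9 MEM@10 WB@11
I5 mul r3 <- r4,r3: IF@8 ID@9 stall=1 (RAW on I3.r4 (WB@10)) EX@11 MEM@12 WB@13
I6 ld r1 <- r5: IF@9 ID@11 stall=0 (-) EX@12 MEM@13 WB@14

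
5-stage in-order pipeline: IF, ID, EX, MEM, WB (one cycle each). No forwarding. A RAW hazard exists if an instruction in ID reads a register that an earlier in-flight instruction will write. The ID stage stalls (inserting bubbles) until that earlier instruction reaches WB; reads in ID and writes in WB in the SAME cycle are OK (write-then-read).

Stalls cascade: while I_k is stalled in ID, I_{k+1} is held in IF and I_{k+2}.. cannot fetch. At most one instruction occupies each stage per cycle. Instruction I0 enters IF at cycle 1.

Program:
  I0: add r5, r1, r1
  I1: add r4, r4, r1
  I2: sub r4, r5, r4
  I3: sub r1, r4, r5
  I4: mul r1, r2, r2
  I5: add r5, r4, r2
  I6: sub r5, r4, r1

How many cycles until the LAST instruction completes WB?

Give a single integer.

Answer: 16

Derivation:
I0 add r5 <- r1,r1: IF@1 ID@2 stall=0 (-) EX@3 MEM@4 WB@5
I1 add r4 <- r4,r1: IF@2 ID@3 stall=0 (-) EX@4 MEM@5 WB@6
I2 sub r4 <- r5,r4: IF@3 ID@4 stall=2 (RAW on I1.r4 (WB@6)) EX@7 MEM@8 WB@9
I3 sub r1 <- r4,r5: IF@4 ID@7 stall=2 (RAW on I2.r4 (WB@9)) EX@10 MEM@11 WB@12
I4 mul r1 <- r2,r2: IF@7 ID@10 stall=0 (-) EX@11 MEM@12 WB@13
I5 add r5 <- r4,r2: IF@10 ID@11 stall=0 (-) EX@12 MEM@13 WB@14
I6 sub r5 <- r4,r1: IF@11 ID@12 stall=1 (RAW on I4.r1 (WB@13)) EX@14 MEM@15 WB@16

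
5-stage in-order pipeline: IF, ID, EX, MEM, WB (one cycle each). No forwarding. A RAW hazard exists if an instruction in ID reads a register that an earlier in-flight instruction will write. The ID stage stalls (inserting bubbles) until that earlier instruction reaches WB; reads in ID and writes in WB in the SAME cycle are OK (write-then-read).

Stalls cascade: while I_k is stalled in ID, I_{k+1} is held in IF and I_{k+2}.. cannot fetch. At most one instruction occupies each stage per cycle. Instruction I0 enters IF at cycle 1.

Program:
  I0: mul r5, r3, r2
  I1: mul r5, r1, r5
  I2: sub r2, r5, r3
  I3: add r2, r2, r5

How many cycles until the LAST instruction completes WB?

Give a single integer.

I0 mul r5 <- r3,r2: IF@1 ID@2 stall=0 (-) EX@3 MEM@4 WB@5
I1 mul r5 <- r1,r5: IF@2 ID@3 stall=2 (RAW on I0.r5 (WB@5)) EX@6 MEM@7 WB@8
I2 sub r2 <- r5,r3: IF@3 ID@6 stall=2 (RAW on I1.r5 (WB@8)) EX@9 MEM@10 WB@11
I3 add r2 <- r2,r5: IF@6 ID@9 stall=2 (RAW on I2.r2 (WB@11)) EX@12 MEM@13 WB@14

Answer: 14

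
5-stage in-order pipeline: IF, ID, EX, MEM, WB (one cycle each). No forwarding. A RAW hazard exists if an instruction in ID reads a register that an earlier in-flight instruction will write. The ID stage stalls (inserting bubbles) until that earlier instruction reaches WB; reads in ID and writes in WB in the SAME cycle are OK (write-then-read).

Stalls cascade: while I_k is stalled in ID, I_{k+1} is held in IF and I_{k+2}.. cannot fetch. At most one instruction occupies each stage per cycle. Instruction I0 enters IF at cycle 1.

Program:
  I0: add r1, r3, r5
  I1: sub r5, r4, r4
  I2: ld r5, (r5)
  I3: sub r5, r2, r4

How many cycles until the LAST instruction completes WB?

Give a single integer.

I0 add r1 <- r3,r5: IF@1 ID@2 stall=0 (-) EX@3 MEM@4 WB@5
I1 sub r5 <- r4,r4: IF@2 ID@3 stall=0 (-) EX@4 MEM@5 WB@6
I2 ld r5 <- r5: IF@3 ID@4 stall=2 (RAW on I1.r5 (WB@6)) EX@7 MEM@8 WB@9
I3 sub r5 <- r2,r4: IF@4 ID@7 stall=0 (-) EX@8 MEM@9 WB@10

Answer: 10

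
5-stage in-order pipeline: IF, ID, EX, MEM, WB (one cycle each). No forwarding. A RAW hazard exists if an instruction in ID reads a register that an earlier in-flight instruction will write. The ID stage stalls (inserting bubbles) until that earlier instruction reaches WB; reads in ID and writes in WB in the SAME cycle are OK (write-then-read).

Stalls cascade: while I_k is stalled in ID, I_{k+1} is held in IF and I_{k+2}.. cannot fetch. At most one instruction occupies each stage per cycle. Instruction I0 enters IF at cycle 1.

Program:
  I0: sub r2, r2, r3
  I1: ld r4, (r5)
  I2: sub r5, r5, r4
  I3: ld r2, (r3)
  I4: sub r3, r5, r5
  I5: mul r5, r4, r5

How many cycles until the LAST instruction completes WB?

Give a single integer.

Answer: 13

Derivation:
I0 sub r2 <- r2,r3: IF@1 ID@2 stall=0 (-) EX@3 MEM@4 WB@5
I1 ld r4 <- r5: IF@2 ID@3 stall=0 (-) EX@4 MEM@5 WB@6
I2 sub r5 <- r5,r4: IF@3 ID@4 stall=2 (RAW on I1.r4 (WB@6)) EX@7 MEM@8 WB@9
I3 ld r2 <- r3: IF@4 ID@7 stall=0 (-) EX@8 MEM@9 WB@10
I4 sub r3 <- r5,r5: IF@7 ID@8 stall=1 (RAW on I2.r5 (WB@9)) EX@10 MEM@11 WB@12
I5 mul r5 <- r4,r5: IF@8 ID@10 stall=0 (-) EX@11 MEM@12 WB@13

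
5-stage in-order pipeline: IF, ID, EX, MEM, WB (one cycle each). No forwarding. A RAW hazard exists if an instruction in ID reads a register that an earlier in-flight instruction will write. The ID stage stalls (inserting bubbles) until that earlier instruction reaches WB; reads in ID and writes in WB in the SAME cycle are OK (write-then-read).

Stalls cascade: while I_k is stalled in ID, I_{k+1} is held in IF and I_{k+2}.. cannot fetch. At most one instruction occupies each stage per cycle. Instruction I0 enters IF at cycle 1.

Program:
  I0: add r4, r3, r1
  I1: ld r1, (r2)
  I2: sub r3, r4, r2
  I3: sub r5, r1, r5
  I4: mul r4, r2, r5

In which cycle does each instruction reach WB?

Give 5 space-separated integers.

Answer: 5 6 8 9 12

Derivation:
I0 add r4 <- r3,r1: IF@1 ID@2 stall=0 (-) EX@3 MEM@4 WB@5
I1 ld r1 <- r2: IF@2 ID@3 stall=0 (-) EX@4 MEM@5 WB@6
I2 sub r3 <- r4,r2: IF@3 ID@4 stall=1 (RAW on I0.r4 (WB@5)) EX@6 MEM@7 WB@8
I3 sub r5 <- r1,r5: IF@4 ID@6 stall=0 (-) EX@7 MEM@8 WB@9
I4 mul r4 <- r2,r5: IF@6 ID@7 stall=2 (RAW on I3.r5 (WB@9)) EX@10 MEM@11 WB@12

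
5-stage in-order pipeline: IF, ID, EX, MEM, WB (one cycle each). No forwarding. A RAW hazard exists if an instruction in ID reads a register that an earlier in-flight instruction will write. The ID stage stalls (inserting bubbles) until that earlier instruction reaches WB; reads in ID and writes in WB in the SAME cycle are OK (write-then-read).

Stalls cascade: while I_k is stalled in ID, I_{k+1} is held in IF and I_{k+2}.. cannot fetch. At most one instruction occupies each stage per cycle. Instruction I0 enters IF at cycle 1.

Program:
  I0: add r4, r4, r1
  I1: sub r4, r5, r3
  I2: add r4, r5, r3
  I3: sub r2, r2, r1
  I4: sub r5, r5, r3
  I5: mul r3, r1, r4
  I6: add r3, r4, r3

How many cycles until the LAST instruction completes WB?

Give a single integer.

I0 add r4 <- r4,r1: IF@1 ID@2 stall=0 (-) EX@3 MEM@4 WB@5
I1 sub r4 <- r5,r3: IF@2 ID@3 stall=0 (-) EX@4 MEM@5 WB@6
I2 add r4 <- r5,r3: IF@3 ID@4 stall=0 (-) EX@5 MEM@6 WB@7
I3 sub r2 <- r2,r1: IF@4 ID@5 stall=0 (-) EX@6 MEM@7 WB@8
I4 sub r5 <- r5,r3: IF@5 ID@6 stall=0 (-) EX@7 MEM@8 WB@9
I5 mul r3 <- r1,r4: IF@6 ID@7 stall=0 (-) EX@8 MEM@9 WB@10
I6 add r3 <- r4,r3: IF@7 ID@8 stall=2 (RAW on I5.r3 (WB@10)) EX@11 MEM@12 WB@13

Answer: 13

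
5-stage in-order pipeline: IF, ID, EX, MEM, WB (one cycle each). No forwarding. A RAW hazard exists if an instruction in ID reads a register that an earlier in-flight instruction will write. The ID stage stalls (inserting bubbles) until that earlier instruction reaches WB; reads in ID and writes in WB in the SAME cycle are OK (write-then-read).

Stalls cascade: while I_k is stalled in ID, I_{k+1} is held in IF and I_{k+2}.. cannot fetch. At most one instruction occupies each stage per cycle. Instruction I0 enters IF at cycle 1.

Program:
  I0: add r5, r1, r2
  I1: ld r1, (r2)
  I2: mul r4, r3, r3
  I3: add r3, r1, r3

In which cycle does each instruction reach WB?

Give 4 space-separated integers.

Answer: 5 6 7 9

Derivation:
I0 add r5 <- r1,r2: IF@1 ID@2 stall=0 (-) EX@3 MEM@4 WB@5
I1 ld r1 <- r2: IF@2 ID@3 stall=0 (-) EX@4 MEM@5 WB@6
I2 mul r4 <- r3,r3: IF@3 ID@4 stall=0 (-) EX@5 MEM@6 WB@7
I3 add r3 <- r1,r3: IF@4 ID@5 stall=1 (RAW on I1.r1 (WB@6)) EX@7 MEM@8 WB@9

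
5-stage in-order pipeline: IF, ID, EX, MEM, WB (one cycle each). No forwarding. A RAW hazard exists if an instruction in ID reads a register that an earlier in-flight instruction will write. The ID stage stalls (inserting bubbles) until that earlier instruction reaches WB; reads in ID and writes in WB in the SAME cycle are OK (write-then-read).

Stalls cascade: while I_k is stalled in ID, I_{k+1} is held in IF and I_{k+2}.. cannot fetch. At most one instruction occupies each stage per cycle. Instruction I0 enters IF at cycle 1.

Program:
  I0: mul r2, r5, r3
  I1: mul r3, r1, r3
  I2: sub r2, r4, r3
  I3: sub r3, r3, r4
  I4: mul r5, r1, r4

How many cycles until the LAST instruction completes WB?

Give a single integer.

I0 mul r2 <- r5,r3: IF@1 ID@2 stall=0 (-) EX@3 MEM@4 WB@5
I1 mul r3 <- r1,r3: IF@2 ID@3 stall=0 (-) EX@4 MEM@5 WB@6
I2 sub r2 <- r4,r3: IF@3 ID@4 stall=2 (RAW on I1.r3 (WB@6)) EX@7 MEM@8 WB@9
I3 sub r3 <- r3,r4: IF@4 ID@7 stall=0 (-) EX@8 MEM@9 WB@10
I4 mul r5 <- r1,r4: IF@7 ID@8 stall=0 (-) EX@9 MEM@10 WB@11

Answer: 11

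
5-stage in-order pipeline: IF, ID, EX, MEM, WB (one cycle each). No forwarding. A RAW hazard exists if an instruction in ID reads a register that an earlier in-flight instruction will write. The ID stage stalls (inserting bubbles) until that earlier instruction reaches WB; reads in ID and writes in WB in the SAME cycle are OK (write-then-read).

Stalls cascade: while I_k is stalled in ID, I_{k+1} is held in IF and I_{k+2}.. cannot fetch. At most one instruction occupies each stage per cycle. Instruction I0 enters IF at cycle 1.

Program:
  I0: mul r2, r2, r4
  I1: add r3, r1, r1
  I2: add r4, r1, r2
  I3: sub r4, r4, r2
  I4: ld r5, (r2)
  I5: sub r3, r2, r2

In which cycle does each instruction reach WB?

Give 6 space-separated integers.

I0 mul r2 <- r2,r4: IF@1 ID@2 stall=0 (-) EX@3 MEM@4 WB@5
I1 add r3 <- r1,r1: IF@2 ID@3 stall=0 (-) EX@4 MEM@5 WB@6
I2 add r4 <- r1,r2: IF@3 ID@4 stall=1 (RAW on I0.r2 (WB@5)) EX@6 MEM@7 WB@8
I3 sub r4 <- r4,r2: IF@4 ID@6 stall=2 (RAW on I2.r4 (WB@8)) EX@9 MEM@10 WB@11
I4 ld r5 <- r2: IF@6 ID@9 stall=0 (-) EX@10 MEM@11 WB@12
I5 sub r3 <- r2,r2: IF@9 ID@10 stall=0 (-) EX@11 MEM@12 WB@13

Answer: 5 6 8 11 12 13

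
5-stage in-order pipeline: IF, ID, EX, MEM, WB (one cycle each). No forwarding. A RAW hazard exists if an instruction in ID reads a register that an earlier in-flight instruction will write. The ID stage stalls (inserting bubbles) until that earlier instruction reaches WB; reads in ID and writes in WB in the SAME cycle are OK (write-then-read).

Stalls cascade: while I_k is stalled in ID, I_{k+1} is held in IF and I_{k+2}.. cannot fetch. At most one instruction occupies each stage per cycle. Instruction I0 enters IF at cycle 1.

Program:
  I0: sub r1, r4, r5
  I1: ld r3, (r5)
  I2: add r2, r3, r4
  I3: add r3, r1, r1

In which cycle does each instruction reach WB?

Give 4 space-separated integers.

I0 sub r1 <- r4,r5: IF@1 ID@2 stall=0 (-) EX@3 MEM@4 WB@5
I1 ld r3 <- r5: IF@2 ID@3 stall=0 (-) EX@4 MEM@5 WB@6
I2 add r2 <- r3,r4: IF@3 ID@4 stall=2 (RAW on I1.r3 (WB@6)) EX@7 MEM@8 WB@9
I3 add r3 <- r1,r1: IF@4 ID@7 stall=0 (-) EX@8 MEM@9 WB@10

Answer: 5 6 9 10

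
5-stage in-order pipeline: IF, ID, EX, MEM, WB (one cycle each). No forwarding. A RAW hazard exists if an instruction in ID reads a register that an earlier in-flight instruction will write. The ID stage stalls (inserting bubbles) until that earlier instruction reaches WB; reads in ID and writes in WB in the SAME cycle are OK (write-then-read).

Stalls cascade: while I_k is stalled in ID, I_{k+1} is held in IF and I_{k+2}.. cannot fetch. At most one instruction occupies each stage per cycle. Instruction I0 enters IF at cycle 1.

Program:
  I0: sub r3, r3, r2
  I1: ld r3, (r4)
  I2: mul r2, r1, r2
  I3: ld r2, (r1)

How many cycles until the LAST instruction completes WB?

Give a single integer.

Answer: 8

Derivation:
I0 sub r3 <- r3,r2: IF@1 ID@2 stall=0 (-) EX@3 MEM@4 WB@5
I1 ld r3 <- r4: IF@2 ID@3 stall=0 (-) EX@4 MEM@5 WB@6
I2 mul r2 <- r1,r2: IF@3 ID@4 stall=0 (-) EX@5 MEM@6 WB@7
I3 ld r2 <- r1: IF@4 ID@5 stall=0 (-) EX@6 MEM@7 WB@8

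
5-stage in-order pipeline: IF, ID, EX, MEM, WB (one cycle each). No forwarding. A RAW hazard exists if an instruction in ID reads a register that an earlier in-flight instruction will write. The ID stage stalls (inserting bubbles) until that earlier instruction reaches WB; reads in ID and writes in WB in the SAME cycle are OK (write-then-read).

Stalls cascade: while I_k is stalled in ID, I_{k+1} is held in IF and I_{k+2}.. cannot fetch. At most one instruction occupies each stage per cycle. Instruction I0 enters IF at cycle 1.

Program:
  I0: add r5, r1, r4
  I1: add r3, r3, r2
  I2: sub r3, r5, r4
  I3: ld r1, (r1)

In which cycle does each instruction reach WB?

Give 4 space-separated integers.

I0 add r5 <- r1,r4: IF@1 ID@2 stall=0 (-) EX@3 MEM@4 WB@5
I1 add r3 <- r3,r2: IF@2 ID@3 stall=0 (-) EX@4 MEM@5 WB@6
I2 sub r3 <- r5,r4: IF@3 ID@4 stall=1 (RAW on I0.r5 (WB@5)) EX@6 MEM@7 WB@8
I3 ld r1 <- r1: IF@4 ID@6 stall=0 (-) EX@7 MEM@8 WB@9

Answer: 5 6 8 9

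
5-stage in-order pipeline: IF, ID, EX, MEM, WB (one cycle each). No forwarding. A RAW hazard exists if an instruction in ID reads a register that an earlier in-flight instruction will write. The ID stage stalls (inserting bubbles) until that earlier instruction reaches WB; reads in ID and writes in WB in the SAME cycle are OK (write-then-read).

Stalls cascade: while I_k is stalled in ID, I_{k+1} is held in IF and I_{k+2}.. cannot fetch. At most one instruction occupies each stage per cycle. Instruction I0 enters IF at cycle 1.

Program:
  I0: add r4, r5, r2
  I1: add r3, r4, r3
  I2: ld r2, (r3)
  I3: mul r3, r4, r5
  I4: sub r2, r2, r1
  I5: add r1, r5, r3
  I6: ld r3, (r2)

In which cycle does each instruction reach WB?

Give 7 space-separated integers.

Answer: 5 8 11 12 14 15 17

Derivation:
I0 add r4 <- r5,r2: IF@1 ID@2 stall=0 (-) EX@3 MEM@4 WB@5
I1 add r3 <- r4,r3: IF@2 ID@3 stall=2 (RAW on I0.r4 (WB@5)) EX@6 MEM@7 WB@8
I2 ld r2 <- r3: IF@3 ID@6 stall=2 (RAW on I1.r3 (WB@8)) EX@9 MEM@10 WB@11
I3 mul r3 <- r4,r5: IF@6 ID@9 stall=0 (-) EX@10 MEM@11 WB@12
I4 sub r2 <- r2,r1: IF@9 ID@10 stall=1 (RAW on I2.r2 (WB@11)) EX@12 MEM@13 WB@14
I5 add r1 <- r5,r3: IF@10 ID@12 stall=0 (-) EX@13 MEM@14 WB@15
I6 ld r3 <- r2: IF@12 ID@13 stall=1 (RAW on I4.r2 (WB@14)) EX@15 MEM@16 WB@17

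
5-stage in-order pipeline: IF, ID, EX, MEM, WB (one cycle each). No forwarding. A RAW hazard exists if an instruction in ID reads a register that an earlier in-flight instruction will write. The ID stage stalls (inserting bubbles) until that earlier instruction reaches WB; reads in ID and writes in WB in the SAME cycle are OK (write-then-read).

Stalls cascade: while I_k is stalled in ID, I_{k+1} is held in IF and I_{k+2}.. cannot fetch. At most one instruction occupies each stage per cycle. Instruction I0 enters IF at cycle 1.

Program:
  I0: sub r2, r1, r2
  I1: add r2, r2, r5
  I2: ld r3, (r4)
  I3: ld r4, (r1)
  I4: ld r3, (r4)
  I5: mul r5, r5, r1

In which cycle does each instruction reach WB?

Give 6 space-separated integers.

Answer: 5 8 9 10 13 14

Derivation:
I0 sub r2 <- r1,r2: IF@1 ID@2 stall=0 (-) EX@3 MEM@4 WB@5
I1 add r2 <- r2,r5: IF@2 ID@3 stall=2 (RAW on I0.r2 (WB@5)) EX@6 MEM@7 WB@8
I2 ld r3 <- r4: IF@3 ID@6 stall=0 (-) EX@7 MEM@8 WB@9
I3 ld r4 <- r1: IF@6 ID@7 stall=0 (-) EX@8 MEM@9 WB@10
I4 ld r3 <- r4: IF@7 ID@8 stall=2 (RAW on I3.r4 (WB@10)) EX@11 MEM@12 WB@13
I5 mul r5 <- r5,r1: IF@8 ID@11 stall=0 (-) EX@12 MEM@13 WB@14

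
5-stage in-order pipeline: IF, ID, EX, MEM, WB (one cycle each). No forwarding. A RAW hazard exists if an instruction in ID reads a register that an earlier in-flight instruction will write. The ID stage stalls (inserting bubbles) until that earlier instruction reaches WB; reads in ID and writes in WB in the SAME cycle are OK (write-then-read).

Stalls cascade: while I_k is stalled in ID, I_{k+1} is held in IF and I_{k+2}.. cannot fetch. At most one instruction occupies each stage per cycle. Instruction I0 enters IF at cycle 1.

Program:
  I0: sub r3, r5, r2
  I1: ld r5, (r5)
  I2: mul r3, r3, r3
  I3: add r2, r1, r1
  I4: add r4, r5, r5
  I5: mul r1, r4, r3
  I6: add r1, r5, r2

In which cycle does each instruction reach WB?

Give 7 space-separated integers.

I0 sub r3 <- r5,r2: IF@1 ID@2 stall=0 (-) EX@3 MEM@4 WB@5
I1 ld r5 <- r5: IF@2 ID@3 stall=0 (-) EX@4 MEM@5 WB@6
I2 mul r3 <- r3,r3: IF@3 ID@4 stall=1 (RAW on I0.r3 (WB@5)) EX@6 MEM@7 WB@8
I3 add r2 <- r1,r1: IF@4 ID@6 stall=0 (-) EX@7 MEM@8 WB@9
I4 add r4 <- r5,r5: IF@6 ID@7 stall=0 (-) EX@8 MEM@9 WB@10
I5 mul r1 <- r4,r3: IF@7 ID@8 stall=2 (RAW on I4.r4 (WB@10)) EX@11 MEM@12 WB@13
I6 add r1 <- r5,r2: IF@8 ID@11 stall=0 (-) EX@12 MEM@13 WB@14

Answer: 5 6 8 9 10 13 14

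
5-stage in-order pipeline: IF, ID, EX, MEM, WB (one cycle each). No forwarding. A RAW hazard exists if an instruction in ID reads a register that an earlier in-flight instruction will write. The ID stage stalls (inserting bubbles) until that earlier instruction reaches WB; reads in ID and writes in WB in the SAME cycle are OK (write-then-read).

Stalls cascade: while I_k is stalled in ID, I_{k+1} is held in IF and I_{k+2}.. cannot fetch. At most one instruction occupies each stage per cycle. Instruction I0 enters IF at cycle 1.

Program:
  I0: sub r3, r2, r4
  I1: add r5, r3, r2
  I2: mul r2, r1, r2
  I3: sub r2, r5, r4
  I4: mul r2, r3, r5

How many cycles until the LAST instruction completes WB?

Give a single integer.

Answer: 12

Derivation:
I0 sub r3 <- r2,r4: IF@1 ID@2 stall=0 (-) EX@3 MEM@4 WB@5
I1 add r5 <- r3,r2: IF@2 ID@3 stall=2 (RAW on I0.r3 (WB@5)) EX@6 MEM@7 WB@8
I2 mul r2 <- r1,r2: IF@3 ID@6 stall=0 (-) EX@7 MEM@8 WB@9
I3 sub r2 <- r5,r4: IF@6 ID@7 stall=1 (RAW on I1.r5 (WB@8)) EX@9 MEM@10 WB@11
I4 mul r2 <- r3,r5: IF@7 ID@9 stall=0 (-) EX@10 MEM@11 WB@12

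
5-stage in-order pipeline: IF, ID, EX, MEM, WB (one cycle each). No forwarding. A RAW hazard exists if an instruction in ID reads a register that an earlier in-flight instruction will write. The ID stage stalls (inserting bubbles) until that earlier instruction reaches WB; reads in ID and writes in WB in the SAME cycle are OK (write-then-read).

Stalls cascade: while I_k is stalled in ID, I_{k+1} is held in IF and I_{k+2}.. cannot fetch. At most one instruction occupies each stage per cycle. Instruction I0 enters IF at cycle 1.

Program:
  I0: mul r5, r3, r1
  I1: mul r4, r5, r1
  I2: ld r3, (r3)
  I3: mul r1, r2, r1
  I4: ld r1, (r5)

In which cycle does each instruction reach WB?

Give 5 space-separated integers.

I0 mul r5 <- r3,r1: IF@1 ID@2 stall=0 (-) EX@3 MEM@4 WB@5
I1 mul r4 <- r5,r1: IF@2 ID@3 stall=2 (RAW on I0.r5 (WB@5)) EX@6 MEM@7 WB@8
I2 ld r3 <- r3: IF@3 ID@6 stall=0 (-) EX@7 MEM@8 WB@9
I3 mul r1 <- r2,r1: IF@6 ID@7 stall=0 (-) EX@8 MEM@9 WB@10
I4 ld r1 <- r5: IF@7 ID@8 stall=0 (-) EX@9 MEM@10 WB@11

Answer: 5 8 9 10 11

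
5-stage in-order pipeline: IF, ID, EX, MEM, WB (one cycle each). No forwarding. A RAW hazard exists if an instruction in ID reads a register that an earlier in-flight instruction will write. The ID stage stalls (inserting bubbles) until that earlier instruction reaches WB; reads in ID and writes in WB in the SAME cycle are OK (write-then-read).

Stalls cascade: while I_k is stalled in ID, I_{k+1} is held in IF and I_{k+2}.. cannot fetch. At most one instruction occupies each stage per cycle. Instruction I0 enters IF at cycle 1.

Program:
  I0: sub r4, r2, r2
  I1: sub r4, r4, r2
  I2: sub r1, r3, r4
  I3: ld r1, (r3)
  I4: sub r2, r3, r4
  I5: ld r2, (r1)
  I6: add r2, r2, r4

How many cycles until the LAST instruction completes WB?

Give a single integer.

I0 sub r4 <- r2,r2: IF@1 ID@2 stall=0 (-) EX@3 MEM@4 WB@5
I1 sub r4 <- r4,r2: IF@2 ID@3 stall=2 (RAW on I0.r4 (WB@5)) EX@6 MEM@7 WB@8
I2 sub r1 <- r3,r4: IF@3 ID@6 stall=2 (RAW on I1.r4 (WB@8)) EX@9 MEM@10 WB@11
I3 ld r1 <- r3: IF@6 ID@9 stall=0 (-) EX@10 MEM@11 WB@12
I4 sub r2 <- r3,r4: IF@9 ID@10 stall=0 (-) EX@11 MEM@12 WB@13
I5 ld r2 <- r1: IF@10 ID@11 stall=1 (RAW on I3.r1 (WB@12)) EX@13 MEM@14 WB@15
I6 add r2 <- r2,r4: IF@11 ID@13 stall=2 (RAW on I5.r2 (WB@15)) EX@16 MEM@17 WB@18

Answer: 18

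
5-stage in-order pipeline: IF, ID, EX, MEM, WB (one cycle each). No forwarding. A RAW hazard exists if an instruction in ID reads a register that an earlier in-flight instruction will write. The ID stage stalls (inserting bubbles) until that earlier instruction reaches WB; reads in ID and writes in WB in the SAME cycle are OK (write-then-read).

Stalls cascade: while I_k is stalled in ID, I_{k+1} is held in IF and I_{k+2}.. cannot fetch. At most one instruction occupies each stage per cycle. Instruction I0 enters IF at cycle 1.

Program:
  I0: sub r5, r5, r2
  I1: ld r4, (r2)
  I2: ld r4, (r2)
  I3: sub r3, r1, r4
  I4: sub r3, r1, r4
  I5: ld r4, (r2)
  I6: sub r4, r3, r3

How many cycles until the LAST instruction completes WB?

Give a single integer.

Answer: 14

Derivation:
I0 sub r5 <- r5,r2: IF@1 ID@2 stall=0 (-) EX@3 MEM@4 WB@5
I1 ld r4 <- r2: IF@2 ID@3 stall=0 (-) EX@4 MEM@5 WB@6
I2 ld r4 <- r2: IF@3 ID@4 stall=0 (-) EX@5 MEM@6 WB@7
I3 sub r3 <- r1,r4: IF@4 ID@5 stall=2 (RAW on I2.r4 (WB@7)) EX@8 MEM@9 WB@10
I4 sub r3 <- r1,r4: IF@5 ID@8 stall=0 (-) EX@9 MEM@10 WB@11
I5 ld r4 <- r2: IF@8 ID@9 stall=0 (-) EX@10 MEM@11 WB@12
I6 sub r4 <- r3,r3: IF@9 ID@10 stall=1 (RAW on I4.r3 (WB@11)) EX@12 MEM@13 WB@14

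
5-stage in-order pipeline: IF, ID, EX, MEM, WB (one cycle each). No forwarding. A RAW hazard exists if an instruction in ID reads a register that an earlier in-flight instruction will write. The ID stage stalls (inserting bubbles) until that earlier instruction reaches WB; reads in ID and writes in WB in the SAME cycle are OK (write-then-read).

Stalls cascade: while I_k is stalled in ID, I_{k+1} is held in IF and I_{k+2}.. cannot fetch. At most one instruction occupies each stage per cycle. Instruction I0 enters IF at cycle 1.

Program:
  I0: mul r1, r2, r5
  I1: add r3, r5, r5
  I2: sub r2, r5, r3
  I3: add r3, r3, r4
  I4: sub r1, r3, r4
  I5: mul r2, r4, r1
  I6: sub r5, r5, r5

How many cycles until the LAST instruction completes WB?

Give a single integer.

I0 mul r1 <- r2,r5: IF@1 ID@2 stall=0 (-) EX@3 MEM@4 WB@5
I1 add r3 <- r5,r5: IF@2 ID@3 stall=0 (-) EX@4 MEM@5 WB@6
I2 sub r2 <- r5,r3: IF@3 ID@4 stall=2 (RAW on I1.r3 (WB@6)) EX@7 MEM@8 WB@9
I3 add r3 <- r3,r4: IF@4 ID@7 stall=0 (-) EX@8 MEM@9 WB@10
I4 sub r1 <- r3,r4: IF@7 ID@8 stall=2 (RAW on I3.r3 (WB@10)) EX@11 MEM@12 WB@13
I5 mul r2 <- r4,r1: IF@8 ID@11 stall=2 (RAW on I4.r1 (WB@13)) EX@14 MEM@15 WB@16
I6 sub r5 <- r5,r5: IF@11 ID@14 stall=0 (-) EX@15 MEM@16 WB@17

Answer: 17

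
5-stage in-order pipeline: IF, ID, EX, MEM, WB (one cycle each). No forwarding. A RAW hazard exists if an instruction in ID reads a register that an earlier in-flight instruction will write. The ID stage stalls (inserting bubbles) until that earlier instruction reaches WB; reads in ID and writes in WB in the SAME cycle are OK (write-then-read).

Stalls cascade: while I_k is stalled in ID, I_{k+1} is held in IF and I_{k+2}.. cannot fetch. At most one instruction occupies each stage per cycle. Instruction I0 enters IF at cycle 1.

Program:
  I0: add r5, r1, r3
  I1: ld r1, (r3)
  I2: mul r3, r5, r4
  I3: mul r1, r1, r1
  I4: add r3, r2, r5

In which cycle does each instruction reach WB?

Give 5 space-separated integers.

Answer: 5 6 8 9 10

Derivation:
I0 add r5 <- r1,r3: IF@1 ID@2 stall=0 (-) EX@3 MEM@4 WB@5
I1 ld r1 <- r3: IF@2 ID@3 stall=0 (-) EX@4 MEM@5 WB@6
I2 mul r3 <- r5,r4: IF@3 ID@4 stall=1 (RAW on I0.r5 (WB@5)) EX@6 MEM@7 WB@8
I3 mul r1 <- r1,r1: IF@4 ID@6 stall=0 (-) EX@7 MEM@8 WB@9
I4 add r3 <- r2,r5: IF@6 ID@7 stall=0 (-) EX@8 MEM@9 WB@10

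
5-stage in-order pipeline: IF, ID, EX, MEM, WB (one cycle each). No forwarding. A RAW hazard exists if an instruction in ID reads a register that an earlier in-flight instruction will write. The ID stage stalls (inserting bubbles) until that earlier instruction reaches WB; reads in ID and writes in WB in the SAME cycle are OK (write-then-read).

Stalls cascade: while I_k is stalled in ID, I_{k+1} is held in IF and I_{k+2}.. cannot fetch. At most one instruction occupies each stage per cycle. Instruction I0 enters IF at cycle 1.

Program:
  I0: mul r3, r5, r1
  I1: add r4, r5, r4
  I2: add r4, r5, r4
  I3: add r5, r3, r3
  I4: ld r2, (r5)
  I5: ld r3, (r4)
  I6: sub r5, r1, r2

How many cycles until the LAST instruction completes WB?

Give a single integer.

Answer: 16

Derivation:
I0 mul r3 <- r5,r1: IF@1 ID@2 stall=0 (-) EX@3 MEM@4 WB@5
I1 add r4 <- r5,r4: IF@2 ID@3 stall=0 (-) EX@4 MEM@5 WB@6
I2 add r4 <- r5,r4: IF@3 ID@4 stall=2 (RAW on I1.r4 (WB@6)) EX@7 MEM@8 WB@9
I3 add r5 <- r3,r3: IF@4 ID@7 stall=0 (-) EX@8 MEM@9 WB@10
I4 ld r2 <- r5: IF@7 ID@8 stall=2 (RAW on I3.r5 (WB@10)) EX@11 MEM@12 WB@13
I5 ld r3 <- r4: IF@8 ID@11 stall=0 (-) EX@12 MEM@13 WB@14
I6 sub r5 <- r1,r2: IF@11 ID@12 stall=1 (RAW on I4.r2 (WB@13)) EX@14 MEM@15 WB@16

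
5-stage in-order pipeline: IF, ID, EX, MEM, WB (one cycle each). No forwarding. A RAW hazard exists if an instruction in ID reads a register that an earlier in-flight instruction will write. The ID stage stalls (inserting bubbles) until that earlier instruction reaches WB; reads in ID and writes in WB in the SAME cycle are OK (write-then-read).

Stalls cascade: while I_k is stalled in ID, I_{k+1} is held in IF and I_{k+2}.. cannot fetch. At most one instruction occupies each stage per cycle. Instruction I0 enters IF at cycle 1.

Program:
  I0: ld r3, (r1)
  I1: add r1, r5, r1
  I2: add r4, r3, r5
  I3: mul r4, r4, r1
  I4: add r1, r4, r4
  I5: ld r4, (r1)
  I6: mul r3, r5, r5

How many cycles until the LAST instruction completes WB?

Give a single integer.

I0 ld r3 <- r1: IF@1 ID@2 stall=0 (-) EX@3 MEM@4 WB@5
I1 add r1 <- r5,r1: IF@2 ID@3 stall=0 (-) EX@4 MEM@5 WB@6
I2 add r4 <- r3,r5: IF@3 ID@4 stall=1 (RAW on I0.r3 (WB@5)) EX@6 MEM@7 WB@8
I3 mul r4 <- r4,r1: IF@4 ID@6 stall=2 (RAW on I2.r4 (WB@8)) EX@9 MEM@10 WB@11
I4 add r1 <- r4,r4: IF@6 ID@9 stall=2 (RAW on I3.r4 (WB@11)) EX@12 MEM@13 WB@14
I5 ld r4 <- r1: IF@9 ID@12 stall=2 (RAW on I4.r1 (WB@14)) EX@15 MEM@16 WB@17
I6 mul r3 <- r5,r5: IF@12 ID@15 stall=0 (-) EX@16 MEM@17 WB@18

Answer: 18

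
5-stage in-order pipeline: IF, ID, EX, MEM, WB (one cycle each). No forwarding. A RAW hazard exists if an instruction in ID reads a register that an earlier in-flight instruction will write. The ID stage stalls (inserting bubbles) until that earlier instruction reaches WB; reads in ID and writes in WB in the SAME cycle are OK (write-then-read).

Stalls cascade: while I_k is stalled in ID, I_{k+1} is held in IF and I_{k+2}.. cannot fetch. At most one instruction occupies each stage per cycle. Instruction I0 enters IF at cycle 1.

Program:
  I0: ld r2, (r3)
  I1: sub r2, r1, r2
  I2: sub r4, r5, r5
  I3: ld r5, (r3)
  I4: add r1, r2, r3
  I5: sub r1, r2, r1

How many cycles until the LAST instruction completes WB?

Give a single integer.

Answer: 14

Derivation:
I0 ld r2 <- r3: IF@1 ID@2 stall=0 (-) EX@3 MEM@4 WB@5
I1 sub r2 <- r1,r2: IF@2 ID@3 stall=2 (RAW on I0.r2 (WB@5)) EX@6 MEM@7 WB@8
I2 sub r4 <- r5,r5: IF@3 ID@6 stall=0 (-) EX@7 MEM@8 WB@9
I3 ld r5 <- r3: IF@6 ID@7 stall=0 (-) EX@8 MEM@9 WB@10
I4 add r1 <- r2,r3: IF@7 ID@8 stall=0 (-) EX@9 MEM@10 WB@11
I5 sub r1 <- r2,r1: IF@8 ID@9 stall=2 (RAW on I4.r1 (WB@11)) EX@12 MEM@13 WB@14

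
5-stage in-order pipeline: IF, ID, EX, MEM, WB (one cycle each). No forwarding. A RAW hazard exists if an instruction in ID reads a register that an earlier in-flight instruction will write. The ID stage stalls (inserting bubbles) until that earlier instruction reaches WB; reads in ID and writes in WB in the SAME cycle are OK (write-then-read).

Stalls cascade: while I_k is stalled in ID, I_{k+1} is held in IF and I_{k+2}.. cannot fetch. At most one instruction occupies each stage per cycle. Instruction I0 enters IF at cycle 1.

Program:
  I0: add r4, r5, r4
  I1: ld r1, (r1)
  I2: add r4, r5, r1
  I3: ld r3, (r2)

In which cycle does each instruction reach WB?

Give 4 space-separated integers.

I0 add r4 <- r5,r4: IF@1 ID@2 stall=0 (-) EX@3 MEM@4 WB@5
I1 ld r1 <- r1: IF@2 ID@3 stall=0 (-) EX@4 MEM@5 WB@6
I2 add r4 <- r5,r1: IF@3 ID@4 stall=2 (RAW on I1.r1 (WB@6)) EX@7 MEM@8 WB@9
I3 ld r3 <- r2: IF@4 ID@7 stall=0 (-) EX@8 MEM@9 WB@10

Answer: 5 6 9 10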